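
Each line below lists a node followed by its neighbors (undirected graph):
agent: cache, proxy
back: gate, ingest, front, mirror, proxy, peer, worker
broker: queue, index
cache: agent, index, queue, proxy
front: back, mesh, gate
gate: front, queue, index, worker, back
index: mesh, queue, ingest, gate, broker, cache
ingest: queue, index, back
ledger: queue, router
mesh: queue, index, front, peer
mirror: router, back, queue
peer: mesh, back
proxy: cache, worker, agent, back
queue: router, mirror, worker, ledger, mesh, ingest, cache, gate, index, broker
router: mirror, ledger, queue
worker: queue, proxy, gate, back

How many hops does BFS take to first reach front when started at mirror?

2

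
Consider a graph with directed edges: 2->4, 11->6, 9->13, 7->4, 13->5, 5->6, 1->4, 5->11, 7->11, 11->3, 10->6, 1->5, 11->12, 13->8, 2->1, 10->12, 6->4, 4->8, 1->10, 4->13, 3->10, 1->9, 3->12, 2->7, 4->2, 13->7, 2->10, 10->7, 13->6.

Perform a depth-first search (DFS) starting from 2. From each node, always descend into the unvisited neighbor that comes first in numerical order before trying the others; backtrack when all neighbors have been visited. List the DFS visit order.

Visit 2
2 → 1
1 → 4
4 → 8
4 → 13
13 → 5
5 → 6
5 → 11
11 → 3
3 → 10
10 → 7
10 → 12
1 → 9

2, 1, 4, 8, 13, 5, 6, 11, 3, 10, 7, 12, 9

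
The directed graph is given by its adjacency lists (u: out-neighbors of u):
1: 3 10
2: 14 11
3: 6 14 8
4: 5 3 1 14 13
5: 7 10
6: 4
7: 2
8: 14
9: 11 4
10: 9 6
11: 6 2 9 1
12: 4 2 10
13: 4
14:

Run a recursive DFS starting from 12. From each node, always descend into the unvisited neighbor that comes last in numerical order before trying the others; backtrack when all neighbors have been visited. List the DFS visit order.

12 → 10 → 9 → 11 → 6 → 4 → 14 → 13 → 5 → 7 → 2 → 3 → 8 → 1

Visit 12
12 → 10
10 → 9
9 → 11
11 → 6
6 → 4
4 → 14
4 → 13
4 → 5
5 → 7
7 → 2
4 → 3
3 → 8
4 → 1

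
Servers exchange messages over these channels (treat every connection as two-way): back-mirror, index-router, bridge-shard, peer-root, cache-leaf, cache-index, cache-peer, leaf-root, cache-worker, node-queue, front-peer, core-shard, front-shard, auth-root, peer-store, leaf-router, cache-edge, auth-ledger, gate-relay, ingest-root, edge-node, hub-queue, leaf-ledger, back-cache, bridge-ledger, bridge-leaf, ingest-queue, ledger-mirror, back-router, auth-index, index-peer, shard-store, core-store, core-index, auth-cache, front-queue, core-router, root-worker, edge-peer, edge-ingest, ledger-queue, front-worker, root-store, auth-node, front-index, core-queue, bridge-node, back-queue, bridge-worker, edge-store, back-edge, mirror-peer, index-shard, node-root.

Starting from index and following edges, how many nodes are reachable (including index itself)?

BFS from index visits: index, auth, cache, core, front, peer, router, shard, ledger, node, root, back, edge, leaf, worker, queue, store, mirror, bridge, ingest, hub
Reachable nodes: 21 of 23 total.

21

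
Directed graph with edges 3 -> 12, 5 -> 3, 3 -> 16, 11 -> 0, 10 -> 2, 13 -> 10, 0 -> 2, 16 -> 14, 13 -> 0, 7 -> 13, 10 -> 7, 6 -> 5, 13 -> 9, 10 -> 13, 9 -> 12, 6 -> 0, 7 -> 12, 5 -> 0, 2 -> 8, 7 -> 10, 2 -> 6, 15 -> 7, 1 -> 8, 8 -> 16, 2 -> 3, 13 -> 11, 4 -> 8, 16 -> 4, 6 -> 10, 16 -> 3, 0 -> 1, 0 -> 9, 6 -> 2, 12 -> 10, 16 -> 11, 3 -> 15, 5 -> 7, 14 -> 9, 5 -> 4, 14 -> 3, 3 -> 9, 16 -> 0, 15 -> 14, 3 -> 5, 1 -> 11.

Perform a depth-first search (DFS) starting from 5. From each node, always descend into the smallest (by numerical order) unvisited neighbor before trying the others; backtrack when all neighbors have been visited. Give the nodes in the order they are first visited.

Visit 5
5 → 0
0 → 1
1 → 8
8 → 16
16 → 3
3 → 9
9 → 12
12 → 10
10 → 2
2 → 6
10 → 7
7 → 13
13 → 11
3 → 15
15 → 14
16 → 4

5 0 1 8 16 3 9 12 10 2 6 7 13 11 15 14 4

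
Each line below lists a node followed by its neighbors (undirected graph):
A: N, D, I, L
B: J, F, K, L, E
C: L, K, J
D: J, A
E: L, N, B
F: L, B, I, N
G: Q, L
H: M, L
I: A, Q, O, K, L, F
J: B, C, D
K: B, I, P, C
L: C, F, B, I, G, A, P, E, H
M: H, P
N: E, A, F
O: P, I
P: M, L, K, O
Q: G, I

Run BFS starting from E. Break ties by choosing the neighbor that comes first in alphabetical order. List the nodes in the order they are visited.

E B L N F J K A C G H I P D Q M O

Visit E; enqueue B, L, N → queue [B, L, N]
Visit B; enqueue F, J, K → queue [L, N, F, J, K]
Visit L; enqueue A, C, G, H, I, P → queue [N, F, J, K, A, C, G, H, I, P]
Visit N → queue [F, J, K, A, C, G, H, I, P]
Visit F → queue [J, K, A, C, G, H, I, P]
Visit J; enqueue D → queue [K, A, C, G, H, I, P, D]
Visit K → queue [A, C, G, H, I, P, D]
Visit A → queue [C, G, H, I, P, D]
Visit C → queue [G, H, I, P, D]
Visit G; enqueue Q → queue [H, I, P, D, Q]
Visit H; enqueue M → queue [I, P, D, Q, M]
Visit I; enqueue O → queue [P, D, Q, M, O]
Visit P → queue [D, Q, M, O]
Visit D → queue [Q, M, O]
Visit Q → queue [M, O]
Visit M → queue [O]
Visit O → queue []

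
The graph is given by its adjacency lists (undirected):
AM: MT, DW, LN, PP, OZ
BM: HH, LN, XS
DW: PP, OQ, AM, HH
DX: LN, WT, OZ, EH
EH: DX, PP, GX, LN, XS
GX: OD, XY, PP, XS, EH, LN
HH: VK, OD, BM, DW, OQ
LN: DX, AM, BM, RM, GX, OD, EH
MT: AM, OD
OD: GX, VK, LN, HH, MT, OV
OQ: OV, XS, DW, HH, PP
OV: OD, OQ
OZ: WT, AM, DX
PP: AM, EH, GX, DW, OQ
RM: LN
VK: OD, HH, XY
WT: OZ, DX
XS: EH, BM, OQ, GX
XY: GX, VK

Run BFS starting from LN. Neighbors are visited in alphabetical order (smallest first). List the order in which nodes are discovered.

Visit LN; enqueue AM, BM, DX, EH, GX, OD, RM → queue [AM, BM, DX, EH, GX, OD, RM]
Visit AM; enqueue DW, MT, OZ, PP → queue [BM, DX, EH, GX, OD, RM, DW, MT, OZ, PP]
Visit BM; enqueue HH, XS → queue [DX, EH, GX, OD, RM, DW, MT, OZ, PP, HH, XS]
Visit DX; enqueue WT → queue [EH, GX, OD, RM, DW, MT, OZ, PP, HH, XS, WT]
Visit EH → queue [GX, OD, RM, DW, MT, OZ, PP, HH, XS, WT]
Visit GX; enqueue XY → queue [OD, RM, DW, MT, OZ, PP, HH, XS, WT, XY]
Visit OD; enqueue OV, VK → queue [RM, DW, MT, OZ, PP, HH, XS, WT, XY, OV, VK]
Visit RM → queue [DW, MT, OZ, PP, HH, XS, WT, XY, OV, VK]
Visit DW; enqueue OQ → queue [MT, OZ, PP, HH, XS, WT, XY, OV, VK, OQ]
Visit MT → queue [OZ, PP, HH, XS, WT, XY, OV, VK, OQ]
Visit OZ → queue [PP, HH, XS, WT, XY, OV, VK, OQ]
Visit PP → queue [HH, XS, WT, XY, OV, VK, OQ]
Visit HH → queue [XS, WT, XY, OV, VK, OQ]
Visit XS → queue [WT, XY, OV, VK, OQ]
Visit WT → queue [XY, OV, VK, OQ]
Visit XY → queue [OV, VK, OQ]
Visit OV → queue [VK, OQ]
Visit VK → queue [OQ]
Visit OQ → queue []

LN, AM, BM, DX, EH, GX, OD, RM, DW, MT, OZ, PP, HH, XS, WT, XY, OV, VK, OQ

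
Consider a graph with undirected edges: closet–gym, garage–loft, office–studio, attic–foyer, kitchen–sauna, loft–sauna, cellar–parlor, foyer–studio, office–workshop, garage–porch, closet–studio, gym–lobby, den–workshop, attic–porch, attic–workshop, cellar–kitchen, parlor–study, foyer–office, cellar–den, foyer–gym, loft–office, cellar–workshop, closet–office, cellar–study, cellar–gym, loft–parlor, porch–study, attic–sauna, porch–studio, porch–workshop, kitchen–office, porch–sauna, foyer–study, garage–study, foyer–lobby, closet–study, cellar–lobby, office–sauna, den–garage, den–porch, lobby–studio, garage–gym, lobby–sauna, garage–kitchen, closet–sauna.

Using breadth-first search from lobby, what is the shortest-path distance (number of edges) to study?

2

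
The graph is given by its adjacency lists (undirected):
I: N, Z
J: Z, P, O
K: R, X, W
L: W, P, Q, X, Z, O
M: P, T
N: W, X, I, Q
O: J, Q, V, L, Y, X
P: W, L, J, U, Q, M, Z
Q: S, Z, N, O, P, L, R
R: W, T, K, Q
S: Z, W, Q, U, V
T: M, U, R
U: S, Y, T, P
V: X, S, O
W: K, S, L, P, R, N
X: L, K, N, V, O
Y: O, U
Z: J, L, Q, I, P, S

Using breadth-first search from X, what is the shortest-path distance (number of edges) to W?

2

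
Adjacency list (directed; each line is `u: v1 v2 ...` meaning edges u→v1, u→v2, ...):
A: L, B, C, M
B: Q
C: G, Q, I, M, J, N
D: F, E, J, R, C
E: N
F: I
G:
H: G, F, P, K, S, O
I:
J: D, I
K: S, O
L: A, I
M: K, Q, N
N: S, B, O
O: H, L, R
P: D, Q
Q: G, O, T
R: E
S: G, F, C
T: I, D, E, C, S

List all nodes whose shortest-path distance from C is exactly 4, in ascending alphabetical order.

Level 0: C
Level 1: G, I, J, M, N, Q
Level 2: B, D, K, O, S, T
Level 3: E, F, H, L, R
Level 4: A, P

A, P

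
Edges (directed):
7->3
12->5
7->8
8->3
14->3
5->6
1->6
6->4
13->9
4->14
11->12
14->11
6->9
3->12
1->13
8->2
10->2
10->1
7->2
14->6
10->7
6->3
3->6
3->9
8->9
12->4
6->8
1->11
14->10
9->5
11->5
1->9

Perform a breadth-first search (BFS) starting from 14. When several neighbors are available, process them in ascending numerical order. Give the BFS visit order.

Visit 14; enqueue 3, 6, 10, 11 → queue [3, 6, 10, 11]
Visit 3; enqueue 9, 12 → queue [6, 10, 11, 9, 12]
Visit 6; enqueue 4, 8 → queue [10, 11, 9, 12, 4, 8]
Visit 10; enqueue 1, 2, 7 → queue [11, 9, 12, 4, 8, 1, 2, 7]
Visit 11; enqueue 5 → queue [9, 12, 4, 8, 1, 2, 7, 5]
Visit 9 → queue [12, 4, 8, 1, 2, 7, 5]
Visit 12 → queue [4, 8, 1, 2, 7, 5]
Visit 4 → queue [8, 1, 2, 7, 5]
Visit 8 → queue [1, 2, 7, 5]
Visit 1; enqueue 13 → queue [2, 7, 5, 13]
Visit 2 → queue [7, 5, 13]
Visit 7 → queue [5, 13]
Visit 5 → queue [13]
Visit 13 → queue []

14, 3, 6, 10, 11, 9, 12, 4, 8, 1, 2, 7, 5, 13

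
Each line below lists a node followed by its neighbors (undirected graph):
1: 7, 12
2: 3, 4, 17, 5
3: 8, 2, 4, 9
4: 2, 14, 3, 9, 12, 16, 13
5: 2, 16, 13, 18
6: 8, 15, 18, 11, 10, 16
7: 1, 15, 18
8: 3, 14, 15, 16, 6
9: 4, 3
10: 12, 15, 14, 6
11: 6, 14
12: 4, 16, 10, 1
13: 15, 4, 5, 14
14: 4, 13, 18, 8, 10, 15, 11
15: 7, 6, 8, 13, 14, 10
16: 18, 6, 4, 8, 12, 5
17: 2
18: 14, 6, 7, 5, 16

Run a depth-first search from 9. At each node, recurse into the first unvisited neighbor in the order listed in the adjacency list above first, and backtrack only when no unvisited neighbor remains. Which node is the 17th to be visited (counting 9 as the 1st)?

Visit 9
9 → 4
4 → 2
2 → 3
3 → 8
8 → 14
14 → 13
13 → 15
15 → 7
7 → 1
1 → 12
12 → 16
16 → 18
18 → 6
6 → 11
6 → 10
18 → 5
2 → 17

Visit order: 9, 4, 2, 3, 8, 14, 13, 15, 7, 1, 12, 16, 18, 6, 11, 10, 5, 17

5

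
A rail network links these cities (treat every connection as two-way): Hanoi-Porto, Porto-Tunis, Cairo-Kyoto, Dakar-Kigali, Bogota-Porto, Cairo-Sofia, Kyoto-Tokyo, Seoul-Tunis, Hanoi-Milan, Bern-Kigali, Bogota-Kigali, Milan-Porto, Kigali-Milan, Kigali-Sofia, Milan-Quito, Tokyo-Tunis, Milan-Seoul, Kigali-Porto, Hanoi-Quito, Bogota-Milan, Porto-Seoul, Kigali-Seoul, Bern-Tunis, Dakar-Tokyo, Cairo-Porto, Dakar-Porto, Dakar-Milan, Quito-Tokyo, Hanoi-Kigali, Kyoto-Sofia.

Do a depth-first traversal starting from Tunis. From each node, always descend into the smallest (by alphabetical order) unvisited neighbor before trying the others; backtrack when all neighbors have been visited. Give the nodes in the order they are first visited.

Visit Tunis
Tunis → Bern
Bern → Kigali
Kigali → Bogota
Bogota → Milan
Milan → Dakar
Dakar → Porto
Porto → Cairo
Cairo → Kyoto
Kyoto → Sofia
Kyoto → Tokyo
Tokyo → Quito
Quito → Hanoi
Porto → Seoul

Tunis → Bern → Kigali → Bogota → Milan → Dakar → Porto → Cairo → Kyoto → Sofia → Tokyo → Quito → Hanoi → Seoul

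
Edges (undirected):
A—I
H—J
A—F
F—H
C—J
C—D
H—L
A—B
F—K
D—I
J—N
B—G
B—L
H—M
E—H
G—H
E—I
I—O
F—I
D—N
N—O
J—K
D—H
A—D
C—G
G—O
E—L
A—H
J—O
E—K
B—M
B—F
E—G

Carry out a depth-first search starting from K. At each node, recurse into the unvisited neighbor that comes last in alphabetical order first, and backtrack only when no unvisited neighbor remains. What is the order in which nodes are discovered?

K -> J -> O -> N -> D -> I -> F -> H -> M -> B -> L -> E -> G -> C -> A

Visit K
K → J
J → O
O → N
N → D
D → I
I → F
F → H
H → M
M → B
B → L
L → E
E → G
G → C
B → A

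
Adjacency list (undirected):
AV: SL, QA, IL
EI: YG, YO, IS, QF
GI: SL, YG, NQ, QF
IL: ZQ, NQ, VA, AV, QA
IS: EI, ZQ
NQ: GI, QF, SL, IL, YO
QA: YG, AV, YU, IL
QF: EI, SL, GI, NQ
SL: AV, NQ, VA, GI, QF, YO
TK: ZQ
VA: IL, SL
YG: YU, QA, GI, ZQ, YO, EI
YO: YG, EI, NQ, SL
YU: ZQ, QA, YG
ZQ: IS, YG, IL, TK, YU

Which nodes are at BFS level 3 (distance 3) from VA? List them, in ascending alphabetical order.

Level 0: VA
Level 1: IL, SL
Level 2: AV, GI, NQ, QA, QF, YO, ZQ
Level 3: EI, IS, TK, YG, YU

EI, IS, TK, YG, YU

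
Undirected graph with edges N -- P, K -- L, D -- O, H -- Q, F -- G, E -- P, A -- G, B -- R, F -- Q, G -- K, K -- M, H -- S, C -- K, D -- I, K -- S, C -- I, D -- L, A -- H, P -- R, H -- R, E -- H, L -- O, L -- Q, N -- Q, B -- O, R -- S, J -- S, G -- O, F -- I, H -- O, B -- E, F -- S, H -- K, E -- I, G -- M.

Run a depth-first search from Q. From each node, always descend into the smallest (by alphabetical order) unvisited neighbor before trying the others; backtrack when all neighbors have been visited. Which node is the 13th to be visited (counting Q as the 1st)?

L

Visit Q
Q → F
F → G
G → A
A → H
H → E
E → B
B → O
O → D
D → I
I → C
C → K
K → L
K → M
K → S
S → J
S → R
R → P
P → N

Visit order: Q, F, G, A, H, E, B, O, D, I, C, K, L, M, S, J, R, P, N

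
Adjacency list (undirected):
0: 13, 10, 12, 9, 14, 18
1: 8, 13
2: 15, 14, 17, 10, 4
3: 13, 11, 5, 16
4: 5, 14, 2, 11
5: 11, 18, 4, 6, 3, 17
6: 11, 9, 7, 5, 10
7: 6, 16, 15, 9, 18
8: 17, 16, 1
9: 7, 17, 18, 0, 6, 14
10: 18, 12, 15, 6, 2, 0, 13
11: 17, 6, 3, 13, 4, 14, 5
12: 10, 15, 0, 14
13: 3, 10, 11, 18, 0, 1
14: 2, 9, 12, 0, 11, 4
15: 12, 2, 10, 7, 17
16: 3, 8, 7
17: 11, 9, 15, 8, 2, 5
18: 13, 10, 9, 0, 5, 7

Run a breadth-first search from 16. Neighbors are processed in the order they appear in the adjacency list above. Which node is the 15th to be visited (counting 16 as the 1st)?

Visit 16; enqueue 3, 8, 7 → queue [3, 8, 7]
Visit 3; enqueue 13, 11, 5 → queue [8, 7, 13, 11, 5]
Visit 8; enqueue 17, 1 → queue [7, 13, 11, 5, 17, 1]
Visit 7; enqueue 6, 15, 9, 18 → queue [13, 11, 5, 17, 1, 6, 15, 9, 18]
Visit 13; enqueue 10, 0 → queue [11, 5, 17, 1, 6, 15, 9, 18, 10, 0]
Visit 11; enqueue 4, 14 → queue [5, 17, 1, 6, 15, 9, 18, 10, 0, 4, 14]
Visit 5 → queue [17, 1, 6, 15, 9, 18, 10, 0, 4, 14]
Visit 17; enqueue 2 → queue [1, 6, 15, 9, 18, 10, 0, 4, 14, 2]
Visit 1 → queue [6, 15, 9, 18, 10, 0, 4, 14, 2]
Visit 6 → queue [15, 9, 18, 10, 0, 4, 14, 2]
Visit 15; enqueue 12 → queue [9, 18, 10, 0, 4, 14, 2, 12]
Visit 9 → queue [18, 10, 0, 4, 14, 2, 12]
Visit 18 → queue [10, 0, 4, 14, 2, 12]
Visit 10 → queue [0, 4, 14, 2, 12]
Visit 0 → queue [4, 14, 2, 12]
Visit 4 → queue [14, 2, 12]
Visit 14 → queue [2, 12]
Visit 2 → queue [12]
Visit 12 → queue []

Visit order: 16, 3, 8, 7, 13, 11, 5, 17, 1, 6, 15, 9, 18, 10, 0, 4, 14, 2, 12

0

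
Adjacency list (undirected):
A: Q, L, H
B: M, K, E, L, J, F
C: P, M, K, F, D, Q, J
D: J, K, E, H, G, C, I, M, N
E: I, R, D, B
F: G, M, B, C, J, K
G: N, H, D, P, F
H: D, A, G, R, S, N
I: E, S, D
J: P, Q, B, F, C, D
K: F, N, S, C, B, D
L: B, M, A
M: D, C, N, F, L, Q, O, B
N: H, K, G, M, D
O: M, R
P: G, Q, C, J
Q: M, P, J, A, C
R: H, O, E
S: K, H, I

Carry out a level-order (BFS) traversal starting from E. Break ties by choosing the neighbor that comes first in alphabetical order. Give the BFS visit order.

Visit E; enqueue B, D, I, R → queue [B, D, I, R]
Visit B; enqueue F, J, K, L, M → queue [D, I, R, F, J, K, L, M]
Visit D; enqueue C, G, H, N → queue [I, R, F, J, K, L, M, C, G, H, N]
Visit I; enqueue S → queue [R, F, J, K, L, M, C, G, H, N, S]
Visit R; enqueue O → queue [F, J, K, L, M, C, G, H, N, S, O]
Visit F → queue [J, K, L, M, C, G, H, N, S, O]
Visit J; enqueue P, Q → queue [K, L, M, C, G, H, N, S, O, P, Q]
Visit K → queue [L, M, C, G, H, N, S, O, P, Q]
Visit L; enqueue A → queue [M, C, G, H, N, S, O, P, Q, A]
Visit M → queue [C, G, H, N, S, O, P, Q, A]
Visit C → queue [G, H, N, S, O, P, Q, A]
Visit G → queue [H, N, S, O, P, Q, A]
Visit H → queue [N, S, O, P, Q, A]
Visit N → queue [S, O, P, Q, A]
Visit S → queue [O, P, Q, A]
Visit O → queue [P, Q, A]
Visit P → queue [Q, A]
Visit Q → queue [A]
Visit A → queue []

E, B, D, I, R, F, J, K, L, M, C, G, H, N, S, O, P, Q, A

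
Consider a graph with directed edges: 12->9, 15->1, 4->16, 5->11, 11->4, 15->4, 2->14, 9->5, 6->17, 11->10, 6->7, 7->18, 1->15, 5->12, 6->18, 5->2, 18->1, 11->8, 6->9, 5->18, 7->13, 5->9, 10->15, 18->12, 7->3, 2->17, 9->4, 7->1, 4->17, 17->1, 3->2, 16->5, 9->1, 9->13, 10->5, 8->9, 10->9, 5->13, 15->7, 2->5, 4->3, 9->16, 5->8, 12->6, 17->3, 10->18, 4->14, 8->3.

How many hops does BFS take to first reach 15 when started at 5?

Level 0: 5
Level 1: 2, 8, 9, 11, 12, 13, 18
Level 2: 1, 3, 4, 6, 10, 14, 16, 17
Level 3: 7, 15
15 first appears at level 3.

3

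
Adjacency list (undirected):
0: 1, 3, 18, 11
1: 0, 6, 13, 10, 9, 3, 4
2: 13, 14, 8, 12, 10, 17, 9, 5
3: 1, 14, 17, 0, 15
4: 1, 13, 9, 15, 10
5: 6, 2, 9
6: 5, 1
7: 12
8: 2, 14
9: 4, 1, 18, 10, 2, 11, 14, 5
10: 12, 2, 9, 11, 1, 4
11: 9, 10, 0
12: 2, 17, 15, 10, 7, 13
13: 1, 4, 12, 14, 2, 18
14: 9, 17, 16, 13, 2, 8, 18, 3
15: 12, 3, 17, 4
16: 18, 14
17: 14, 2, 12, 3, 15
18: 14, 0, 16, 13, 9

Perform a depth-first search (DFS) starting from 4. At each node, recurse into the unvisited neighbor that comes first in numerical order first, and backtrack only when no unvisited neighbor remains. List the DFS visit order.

4, 1, 0, 3, 14, 2, 5, 6, 9, 10, 11, 12, 7, 13, 18, 16, 15, 17, 8

Visit 4
4 → 1
1 → 0
0 → 3
3 → 14
14 → 2
2 → 5
5 → 6
5 → 9
9 → 10
10 → 11
10 → 12
12 → 7
12 → 13
13 → 18
18 → 16
12 → 15
15 → 17
2 → 8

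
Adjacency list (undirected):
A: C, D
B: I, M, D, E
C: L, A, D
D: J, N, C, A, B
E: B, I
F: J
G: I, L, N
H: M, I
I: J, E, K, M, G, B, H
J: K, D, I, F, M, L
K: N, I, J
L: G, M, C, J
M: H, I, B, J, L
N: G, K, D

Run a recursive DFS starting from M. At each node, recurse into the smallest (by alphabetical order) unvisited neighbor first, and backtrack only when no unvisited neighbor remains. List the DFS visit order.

M → B → D → A → C → L → G → I → E → H → J → F → K → N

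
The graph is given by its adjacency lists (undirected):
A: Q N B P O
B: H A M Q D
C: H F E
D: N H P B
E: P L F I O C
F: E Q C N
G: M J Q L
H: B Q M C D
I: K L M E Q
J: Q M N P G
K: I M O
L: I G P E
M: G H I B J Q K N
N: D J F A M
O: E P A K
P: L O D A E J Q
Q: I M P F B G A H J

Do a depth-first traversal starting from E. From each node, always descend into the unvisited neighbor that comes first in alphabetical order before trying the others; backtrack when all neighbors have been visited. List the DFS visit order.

Visit E
E → C
C → F
F → N
N → A
A → B
B → D
D → H
H → M
M → G
G → J
J → P
P → L
L → I
I → K
K → O
I → Q

E, C, F, N, A, B, D, H, M, G, J, P, L, I, K, O, Q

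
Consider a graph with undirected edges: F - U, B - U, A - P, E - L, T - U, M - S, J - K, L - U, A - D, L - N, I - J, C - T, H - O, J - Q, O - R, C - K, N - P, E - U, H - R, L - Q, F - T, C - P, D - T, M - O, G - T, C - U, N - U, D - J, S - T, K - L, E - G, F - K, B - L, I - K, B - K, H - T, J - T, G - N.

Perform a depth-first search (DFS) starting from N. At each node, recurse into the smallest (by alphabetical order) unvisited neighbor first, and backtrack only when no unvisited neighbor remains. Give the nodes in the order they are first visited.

N -> G -> E -> L -> B -> K -> C -> P -> A -> D -> J -> I -> Q -> T -> F -> U -> H -> O -> M -> S -> R

Visit N
N → G
G → E
E → L
L → B
B → K
K → C
C → P
P → A
A → D
D → J
J → I
J → Q
J → T
T → F
F → U
T → H
H → O
O → M
M → S
O → R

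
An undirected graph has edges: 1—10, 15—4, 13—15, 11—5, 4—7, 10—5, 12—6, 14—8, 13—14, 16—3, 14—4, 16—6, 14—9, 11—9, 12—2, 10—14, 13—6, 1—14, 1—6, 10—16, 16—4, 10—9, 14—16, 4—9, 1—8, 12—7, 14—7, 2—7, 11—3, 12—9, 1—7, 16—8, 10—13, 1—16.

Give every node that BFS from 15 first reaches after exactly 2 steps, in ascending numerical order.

Level 0: 15
Level 1: 4, 13
Level 2: 6, 7, 9, 10, 14, 16
Level 3: 1, 2, 3, 5, 8, 11, 12

6, 7, 9, 10, 14, 16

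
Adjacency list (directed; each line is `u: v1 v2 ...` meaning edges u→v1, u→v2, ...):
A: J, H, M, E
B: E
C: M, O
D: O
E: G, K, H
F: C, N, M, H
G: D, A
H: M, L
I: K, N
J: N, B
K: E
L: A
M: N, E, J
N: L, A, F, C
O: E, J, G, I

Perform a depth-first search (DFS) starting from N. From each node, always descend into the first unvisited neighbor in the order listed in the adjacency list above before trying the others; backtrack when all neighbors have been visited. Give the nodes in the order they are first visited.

N → L → A → J → B → E → G → D → O → I → K → H → M → F → C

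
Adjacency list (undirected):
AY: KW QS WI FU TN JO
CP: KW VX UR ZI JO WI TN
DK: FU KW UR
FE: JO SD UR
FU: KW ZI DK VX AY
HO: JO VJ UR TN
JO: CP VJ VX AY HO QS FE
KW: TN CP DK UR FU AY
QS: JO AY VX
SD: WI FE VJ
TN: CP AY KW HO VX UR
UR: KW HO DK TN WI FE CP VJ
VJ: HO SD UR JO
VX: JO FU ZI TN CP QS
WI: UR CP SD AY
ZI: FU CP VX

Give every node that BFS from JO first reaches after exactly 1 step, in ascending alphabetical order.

Level 0: JO
Level 1: AY, CP, FE, HO, QS, VJ, VX
Level 2: FU, KW, SD, TN, UR, WI, ZI
Level 3: DK

AY, CP, FE, HO, QS, VJ, VX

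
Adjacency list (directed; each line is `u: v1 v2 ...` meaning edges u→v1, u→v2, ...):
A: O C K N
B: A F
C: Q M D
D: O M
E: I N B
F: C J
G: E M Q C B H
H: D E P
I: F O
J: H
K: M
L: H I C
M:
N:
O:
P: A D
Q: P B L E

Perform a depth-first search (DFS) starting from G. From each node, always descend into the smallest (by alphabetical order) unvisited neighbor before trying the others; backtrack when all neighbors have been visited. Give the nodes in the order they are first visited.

G B A C D M O Q E I F J H P N L K

Visit G
G → B
B → A
A → C
C → D
D → M
D → O
C → Q
Q → E
E → I
I → F
F → J
J → H
H → P
E → N
Q → L
A → K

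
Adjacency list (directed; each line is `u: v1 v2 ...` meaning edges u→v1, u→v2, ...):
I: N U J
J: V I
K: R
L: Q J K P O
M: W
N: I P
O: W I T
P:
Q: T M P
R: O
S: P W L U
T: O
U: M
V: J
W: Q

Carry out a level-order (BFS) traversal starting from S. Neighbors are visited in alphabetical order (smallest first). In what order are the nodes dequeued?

S → L → P → U → W → J → K → O → Q → M → I → V → R → T → N

Visit S; enqueue L, P, U, W → queue [L, P, U, W]
Visit L; enqueue J, K, O, Q → queue [P, U, W, J, K, O, Q]
Visit P → queue [U, W, J, K, O, Q]
Visit U; enqueue M → queue [W, J, K, O, Q, M]
Visit W → queue [J, K, O, Q, M]
Visit J; enqueue I, V → queue [K, O, Q, M, I, V]
Visit K; enqueue R → queue [O, Q, M, I, V, R]
Visit O; enqueue T → queue [Q, M, I, V, R, T]
Visit Q → queue [M, I, V, R, T]
Visit M → queue [I, V, R, T]
Visit I; enqueue N → queue [V, R, T, N]
Visit V → queue [R, T, N]
Visit R → queue [T, N]
Visit T → queue [N]
Visit N → queue []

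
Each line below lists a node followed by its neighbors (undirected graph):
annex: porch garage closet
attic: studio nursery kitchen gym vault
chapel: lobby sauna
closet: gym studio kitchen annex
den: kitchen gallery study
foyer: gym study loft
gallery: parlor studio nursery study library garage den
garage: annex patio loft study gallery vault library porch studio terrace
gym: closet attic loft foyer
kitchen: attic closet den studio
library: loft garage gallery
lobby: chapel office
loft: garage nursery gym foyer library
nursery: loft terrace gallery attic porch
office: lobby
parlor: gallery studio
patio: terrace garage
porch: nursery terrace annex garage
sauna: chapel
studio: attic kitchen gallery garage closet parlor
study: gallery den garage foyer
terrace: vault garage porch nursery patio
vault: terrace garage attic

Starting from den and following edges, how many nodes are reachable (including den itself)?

19

BFS from den visits: den, study, kitchen, gallery, garage, foyer, studio, closet, attic, parlor, nursery, library, vault, terrace, porch, patio, loft, annex, gym
Reachable nodes: 19 of 23 total.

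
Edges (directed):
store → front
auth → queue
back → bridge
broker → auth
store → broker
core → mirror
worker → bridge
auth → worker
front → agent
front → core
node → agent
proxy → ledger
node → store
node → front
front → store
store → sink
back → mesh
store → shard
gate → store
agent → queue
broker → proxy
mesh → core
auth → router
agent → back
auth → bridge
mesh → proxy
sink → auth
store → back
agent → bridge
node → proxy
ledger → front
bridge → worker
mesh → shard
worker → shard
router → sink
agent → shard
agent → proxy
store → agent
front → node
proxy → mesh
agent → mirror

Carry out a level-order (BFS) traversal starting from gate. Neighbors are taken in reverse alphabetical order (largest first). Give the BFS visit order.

gate, store, sink, shard, front, broker, back, agent, auth, node, core, proxy, mesh, bridge, queue, mirror, worker, router, ledger

Visit gate; enqueue store → queue [store]
Visit store; enqueue sink, shard, front, broker, back, agent → queue [sink, shard, front, broker, back, agent]
Visit sink; enqueue auth → queue [shard, front, broker, back, agent, auth]
Visit shard → queue [front, broker, back, agent, auth]
Visit front; enqueue node, core → queue [broker, back, agent, auth, node, core]
Visit broker; enqueue proxy → queue [back, agent, auth, node, core, proxy]
Visit back; enqueue mesh, bridge → queue [agent, auth, node, core, proxy, mesh, bridge]
Visit agent; enqueue queue, mirror → queue [auth, node, core, proxy, mesh, bridge, queue, mirror]
Visit auth; enqueue worker, router → queue [node, core, proxy, mesh, bridge, queue, mirror, worker, router]
Visit node → queue [core, proxy, mesh, bridge, queue, mirror, worker, router]
Visit core → queue [proxy, mesh, bridge, queue, mirror, worker, router]
Visit proxy; enqueue ledger → queue [mesh, bridge, queue, mirror, worker, router, ledger]
Visit mesh → queue [bridge, queue, mirror, worker, router, ledger]
Visit bridge → queue [queue, mirror, worker, router, ledger]
Visit queue → queue [mirror, worker, router, ledger]
Visit mirror → queue [worker, router, ledger]
Visit worker → queue [router, ledger]
Visit router → queue [ledger]
Visit ledger → queue []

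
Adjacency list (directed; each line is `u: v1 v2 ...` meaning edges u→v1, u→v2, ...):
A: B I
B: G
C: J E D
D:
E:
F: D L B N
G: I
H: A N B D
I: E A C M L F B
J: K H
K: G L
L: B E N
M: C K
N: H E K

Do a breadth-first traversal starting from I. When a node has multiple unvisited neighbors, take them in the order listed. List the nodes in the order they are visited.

Visit I; enqueue E, A, C, M, L, F, B → queue [E, A, C, M, L, F, B]
Visit E → queue [A, C, M, L, F, B]
Visit A → queue [C, M, L, F, B]
Visit C; enqueue J, D → queue [M, L, F, B, J, D]
Visit M; enqueue K → queue [L, F, B, J, D, K]
Visit L; enqueue N → queue [F, B, J, D, K, N]
Visit F → queue [B, J, D, K, N]
Visit B; enqueue G → queue [J, D, K, N, G]
Visit J; enqueue H → queue [D, K, N, G, H]
Visit D → queue [K, N, G, H]
Visit K → queue [N, G, H]
Visit N → queue [G, H]
Visit G → queue [H]
Visit H → queue []

I -> E -> A -> C -> M -> L -> F -> B -> J -> D -> K -> N -> G -> H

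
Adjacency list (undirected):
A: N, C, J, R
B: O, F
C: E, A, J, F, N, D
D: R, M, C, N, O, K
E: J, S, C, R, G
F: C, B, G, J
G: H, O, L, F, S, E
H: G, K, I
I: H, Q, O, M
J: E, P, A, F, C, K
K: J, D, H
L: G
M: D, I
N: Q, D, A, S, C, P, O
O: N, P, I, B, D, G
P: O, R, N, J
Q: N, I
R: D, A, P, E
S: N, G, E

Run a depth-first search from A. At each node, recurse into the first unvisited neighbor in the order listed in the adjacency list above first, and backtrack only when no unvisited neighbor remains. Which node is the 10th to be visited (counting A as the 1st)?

D

Visit A
A → N
N → Q
Q → I
I → H
H → G
G → O
O → P
P → R
R → D
D → M
D → C
C → E
E → J
J → F
F → B
J → K
E → S
G → L

Visit order: A, N, Q, I, H, G, O, P, R, D, M, C, E, J, F, B, K, S, L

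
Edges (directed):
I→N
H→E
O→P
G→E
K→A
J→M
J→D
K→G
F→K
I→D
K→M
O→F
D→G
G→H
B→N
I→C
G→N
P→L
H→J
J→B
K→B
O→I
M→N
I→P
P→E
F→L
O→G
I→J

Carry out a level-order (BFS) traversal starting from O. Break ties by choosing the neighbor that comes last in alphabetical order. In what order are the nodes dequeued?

O → P → I → G → F → L → E → N → J → D → C → H → K → M → B → A

Visit O; enqueue P, I, G, F → queue [P, I, G, F]
Visit P; enqueue L, E → queue [I, G, F, L, E]
Visit I; enqueue N, J, D, C → queue [G, F, L, E, N, J, D, C]
Visit G; enqueue H → queue [F, L, E, N, J, D, C, H]
Visit F; enqueue K → queue [L, E, N, J, D, C, H, K]
Visit L → queue [E, N, J, D, C, H, K]
Visit E → queue [N, J, D, C, H, K]
Visit N → queue [J, D, C, H, K]
Visit J; enqueue M, B → queue [D, C, H, K, M, B]
Visit D → queue [C, H, K, M, B]
Visit C → queue [H, K, M, B]
Visit H → queue [K, M, B]
Visit K; enqueue A → queue [M, B, A]
Visit M → queue [B, A]
Visit B → queue [A]
Visit A → queue []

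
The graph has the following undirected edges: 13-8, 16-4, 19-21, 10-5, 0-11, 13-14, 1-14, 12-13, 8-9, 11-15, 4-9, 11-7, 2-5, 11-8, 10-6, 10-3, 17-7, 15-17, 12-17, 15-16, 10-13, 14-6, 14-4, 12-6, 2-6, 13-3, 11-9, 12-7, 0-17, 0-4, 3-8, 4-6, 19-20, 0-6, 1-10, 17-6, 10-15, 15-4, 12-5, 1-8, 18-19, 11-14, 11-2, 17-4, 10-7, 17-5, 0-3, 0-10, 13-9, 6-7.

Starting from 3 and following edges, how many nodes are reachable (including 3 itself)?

18

BFS from 3 visits: 3, 13, 10, 8, 0, 14, 12, 9, 15, 7, 6, 5, 1, 11, 17, 4, 16, 2
Reachable nodes: 18 of 22 total.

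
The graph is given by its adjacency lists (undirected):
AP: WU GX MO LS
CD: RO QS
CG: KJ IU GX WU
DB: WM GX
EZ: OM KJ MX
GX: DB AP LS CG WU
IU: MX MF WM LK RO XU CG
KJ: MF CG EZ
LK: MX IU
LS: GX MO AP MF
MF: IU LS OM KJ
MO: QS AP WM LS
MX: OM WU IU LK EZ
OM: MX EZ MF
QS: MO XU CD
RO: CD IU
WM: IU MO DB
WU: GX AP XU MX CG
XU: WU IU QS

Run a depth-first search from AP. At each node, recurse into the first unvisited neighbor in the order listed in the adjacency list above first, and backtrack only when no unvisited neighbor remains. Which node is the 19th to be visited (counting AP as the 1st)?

LK

Visit AP
AP → WU
WU → GX
GX → DB
DB → WM
WM → IU
IU → MX
MX → OM
OM → EZ
EZ → KJ
KJ → MF
MF → LS
LS → MO
MO → QS
QS → XU
QS → CD
CD → RO
KJ → CG
MX → LK

Visit order: AP, WU, GX, DB, WM, IU, MX, OM, EZ, KJ, MF, LS, MO, QS, XU, CD, RO, CG, LK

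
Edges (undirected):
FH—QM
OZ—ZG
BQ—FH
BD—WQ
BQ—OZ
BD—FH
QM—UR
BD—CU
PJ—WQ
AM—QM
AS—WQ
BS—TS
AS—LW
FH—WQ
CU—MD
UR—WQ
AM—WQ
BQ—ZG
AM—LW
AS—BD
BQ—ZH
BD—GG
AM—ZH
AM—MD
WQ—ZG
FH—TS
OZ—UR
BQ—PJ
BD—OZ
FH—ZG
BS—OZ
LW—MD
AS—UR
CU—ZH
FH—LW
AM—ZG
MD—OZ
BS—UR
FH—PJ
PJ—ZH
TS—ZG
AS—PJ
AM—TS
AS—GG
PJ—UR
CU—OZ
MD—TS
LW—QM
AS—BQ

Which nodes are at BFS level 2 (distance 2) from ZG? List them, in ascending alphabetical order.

Level 0: ZG
Level 1: AM, BQ, FH, OZ, TS, WQ
Level 2: AS, BD, BS, CU, LW, MD, PJ, QM, UR, ZH
Level 3: GG

AS, BD, BS, CU, LW, MD, PJ, QM, UR, ZH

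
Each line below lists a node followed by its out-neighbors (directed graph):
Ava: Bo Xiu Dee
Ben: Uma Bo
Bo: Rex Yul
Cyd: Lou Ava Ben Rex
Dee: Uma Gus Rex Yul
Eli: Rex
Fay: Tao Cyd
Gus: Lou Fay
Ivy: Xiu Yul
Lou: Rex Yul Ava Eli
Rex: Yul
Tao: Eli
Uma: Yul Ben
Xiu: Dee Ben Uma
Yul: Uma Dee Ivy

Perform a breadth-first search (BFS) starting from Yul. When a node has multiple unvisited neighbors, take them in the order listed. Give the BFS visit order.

Visit Yul; enqueue Uma, Dee, Ivy → queue [Uma, Dee, Ivy]
Visit Uma; enqueue Ben → queue [Dee, Ivy, Ben]
Visit Dee; enqueue Gus, Rex → queue [Ivy, Ben, Gus, Rex]
Visit Ivy; enqueue Xiu → queue [Ben, Gus, Rex, Xiu]
Visit Ben; enqueue Bo → queue [Gus, Rex, Xiu, Bo]
Visit Gus; enqueue Lou, Fay → queue [Rex, Xiu, Bo, Lou, Fay]
Visit Rex → queue [Xiu, Bo, Lou, Fay]
Visit Xiu → queue [Bo, Lou, Fay]
Visit Bo → queue [Lou, Fay]
Visit Lou; enqueue Ava, Eli → queue [Fay, Ava, Eli]
Visit Fay; enqueue Tao, Cyd → queue [Ava, Eli, Tao, Cyd]
Visit Ava → queue [Eli, Tao, Cyd]
Visit Eli → queue [Tao, Cyd]
Visit Tao → queue [Cyd]
Visit Cyd → queue []

Yul -> Uma -> Dee -> Ivy -> Ben -> Gus -> Rex -> Xiu -> Bo -> Lou -> Fay -> Ava -> Eli -> Tao -> Cyd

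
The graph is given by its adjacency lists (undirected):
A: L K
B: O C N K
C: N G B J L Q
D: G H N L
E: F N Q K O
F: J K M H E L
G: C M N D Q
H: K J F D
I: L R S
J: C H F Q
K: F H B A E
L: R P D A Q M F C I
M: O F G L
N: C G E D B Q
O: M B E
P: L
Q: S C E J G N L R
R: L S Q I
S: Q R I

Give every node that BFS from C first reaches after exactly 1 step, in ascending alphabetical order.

B, G, J, L, N, Q

Level 0: C
Level 1: B, G, J, L, N, Q
Level 2: A, D, E, F, H, I, K, M, O, P, R, S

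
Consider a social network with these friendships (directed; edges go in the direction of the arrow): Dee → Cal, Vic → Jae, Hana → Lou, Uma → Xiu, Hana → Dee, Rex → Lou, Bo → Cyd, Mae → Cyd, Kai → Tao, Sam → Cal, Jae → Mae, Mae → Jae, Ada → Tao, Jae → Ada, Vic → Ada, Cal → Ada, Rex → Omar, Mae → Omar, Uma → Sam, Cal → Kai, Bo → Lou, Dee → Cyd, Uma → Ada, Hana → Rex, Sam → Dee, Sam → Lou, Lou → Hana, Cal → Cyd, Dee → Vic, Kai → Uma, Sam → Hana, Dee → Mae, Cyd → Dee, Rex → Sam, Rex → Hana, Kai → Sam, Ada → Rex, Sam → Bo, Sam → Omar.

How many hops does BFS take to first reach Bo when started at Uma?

2

Level 0: Uma
Level 1: Ada, Sam, Xiu
Level 2: Bo, Cal, Dee, Hana, Lou, Omar, Rex, Tao
Level 3: Cyd, Kai, Mae, Vic
Level 4: Jae
Bo first appears at level 2.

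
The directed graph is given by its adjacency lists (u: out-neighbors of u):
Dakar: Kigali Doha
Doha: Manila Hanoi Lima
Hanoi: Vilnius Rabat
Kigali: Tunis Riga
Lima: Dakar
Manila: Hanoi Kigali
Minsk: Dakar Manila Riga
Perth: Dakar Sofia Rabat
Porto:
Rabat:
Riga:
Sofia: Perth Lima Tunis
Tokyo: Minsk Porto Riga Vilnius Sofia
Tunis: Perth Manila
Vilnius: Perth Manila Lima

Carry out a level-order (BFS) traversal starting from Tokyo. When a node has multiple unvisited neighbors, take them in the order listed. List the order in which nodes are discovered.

Tokyo, Minsk, Porto, Riga, Vilnius, Sofia, Dakar, Manila, Perth, Lima, Tunis, Kigali, Doha, Hanoi, Rabat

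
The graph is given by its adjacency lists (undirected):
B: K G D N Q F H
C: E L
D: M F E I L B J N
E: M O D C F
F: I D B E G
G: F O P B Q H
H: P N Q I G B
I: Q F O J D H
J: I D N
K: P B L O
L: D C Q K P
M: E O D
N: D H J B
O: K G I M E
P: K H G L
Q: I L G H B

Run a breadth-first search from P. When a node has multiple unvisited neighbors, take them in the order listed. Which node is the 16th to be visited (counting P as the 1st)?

J

Visit P; enqueue K, H, G, L → queue [K, H, G, L]
Visit K; enqueue B, O → queue [H, G, L, B, O]
Visit H; enqueue N, Q, I → queue [G, L, B, O, N, Q, I]
Visit G; enqueue F → queue [L, B, O, N, Q, I, F]
Visit L; enqueue D, C → queue [B, O, N, Q, I, F, D, C]
Visit B → queue [O, N, Q, I, F, D, C]
Visit O; enqueue M, E → queue [N, Q, I, F, D, C, M, E]
Visit N; enqueue J → queue [Q, I, F, D, C, M, E, J]
Visit Q → queue [I, F, D, C, M, E, J]
Visit I → queue [F, D, C, M, E, J]
Visit F → queue [D, C, M, E, J]
Visit D → queue [C, M, E, J]
Visit C → queue [M, E, J]
Visit M → queue [E, J]
Visit E → queue [J]
Visit J → queue []

Visit order: P, K, H, G, L, B, O, N, Q, I, F, D, C, M, E, J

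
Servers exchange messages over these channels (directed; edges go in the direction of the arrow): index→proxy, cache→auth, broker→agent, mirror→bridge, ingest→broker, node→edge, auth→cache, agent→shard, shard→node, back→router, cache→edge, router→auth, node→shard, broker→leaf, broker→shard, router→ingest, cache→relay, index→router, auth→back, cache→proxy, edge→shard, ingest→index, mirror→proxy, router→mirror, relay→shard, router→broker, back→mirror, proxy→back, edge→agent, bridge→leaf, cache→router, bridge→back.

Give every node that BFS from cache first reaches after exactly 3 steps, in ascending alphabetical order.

bridge, index, leaf, node

Level 0: cache
Level 1: auth, edge, proxy, relay, router
Level 2: agent, back, broker, ingest, mirror, shard
Level 3: bridge, index, leaf, node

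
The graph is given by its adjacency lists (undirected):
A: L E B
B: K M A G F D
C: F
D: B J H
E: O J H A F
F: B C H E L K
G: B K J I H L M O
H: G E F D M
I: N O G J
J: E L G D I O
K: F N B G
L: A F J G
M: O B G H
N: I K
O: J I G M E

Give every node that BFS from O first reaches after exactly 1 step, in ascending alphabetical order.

E, G, I, J, M

Level 0: O
Level 1: E, G, I, J, M
Level 2: A, B, D, F, H, K, L, N
Level 3: C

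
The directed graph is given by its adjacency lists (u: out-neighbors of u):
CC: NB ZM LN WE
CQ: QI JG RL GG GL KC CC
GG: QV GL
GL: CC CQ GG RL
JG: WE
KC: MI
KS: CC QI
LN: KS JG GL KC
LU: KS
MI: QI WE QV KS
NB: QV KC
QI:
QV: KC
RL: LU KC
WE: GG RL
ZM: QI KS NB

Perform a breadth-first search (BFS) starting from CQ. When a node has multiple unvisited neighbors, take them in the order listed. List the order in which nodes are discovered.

CQ QI JG RL GG GL KC CC WE LU QV MI NB ZM LN KS

Visit CQ; enqueue QI, JG, RL, GG, GL, KC, CC → queue [QI, JG, RL, GG, GL, KC, CC]
Visit QI → queue [JG, RL, GG, GL, KC, CC]
Visit JG; enqueue WE → queue [RL, GG, GL, KC, CC, WE]
Visit RL; enqueue LU → queue [GG, GL, KC, CC, WE, LU]
Visit GG; enqueue QV → queue [GL, KC, CC, WE, LU, QV]
Visit GL → queue [KC, CC, WE, LU, QV]
Visit KC; enqueue MI → queue [CC, WE, LU, QV, MI]
Visit CC; enqueue NB, ZM, LN → queue [WE, LU, QV, MI, NB, ZM, LN]
Visit WE → queue [LU, QV, MI, NB, ZM, LN]
Visit LU; enqueue KS → queue [QV, MI, NB, ZM, LN, KS]
Visit QV → queue [MI, NB, ZM, LN, KS]
Visit MI → queue [NB, ZM, LN, KS]
Visit NB → queue [ZM, LN, KS]
Visit ZM → queue [LN, KS]
Visit LN → queue [KS]
Visit KS → queue []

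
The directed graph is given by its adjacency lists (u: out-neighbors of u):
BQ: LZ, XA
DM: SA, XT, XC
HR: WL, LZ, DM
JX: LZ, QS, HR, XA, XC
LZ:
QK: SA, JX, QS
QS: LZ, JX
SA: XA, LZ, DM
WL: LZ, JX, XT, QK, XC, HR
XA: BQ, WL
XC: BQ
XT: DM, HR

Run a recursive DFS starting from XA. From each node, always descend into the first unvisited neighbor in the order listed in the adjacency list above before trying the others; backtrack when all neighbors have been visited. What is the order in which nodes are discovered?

XA, BQ, LZ, WL, JX, QS, HR, DM, SA, XT, XC, QK

Visit XA
XA → BQ
BQ → LZ
XA → WL
WL → JX
JX → QS
JX → HR
HR → DM
DM → SA
DM → XT
DM → XC
WL → QK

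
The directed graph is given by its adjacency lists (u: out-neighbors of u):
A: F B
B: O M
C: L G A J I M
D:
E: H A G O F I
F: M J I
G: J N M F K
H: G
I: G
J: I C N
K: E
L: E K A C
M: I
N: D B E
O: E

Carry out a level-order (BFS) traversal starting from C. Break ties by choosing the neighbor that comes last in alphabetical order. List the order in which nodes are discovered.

Visit C; enqueue M, L, J, I, G, A → queue [M, L, J, I, G, A]
Visit M → queue [L, J, I, G, A]
Visit L; enqueue K, E → queue [J, I, G, A, K, E]
Visit J; enqueue N → queue [I, G, A, K, E, N]
Visit I → queue [G, A, K, E, N]
Visit G; enqueue F → queue [A, K, E, N, F]
Visit A; enqueue B → queue [K, E, N, F, B]
Visit K → queue [E, N, F, B]
Visit E; enqueue O, H → queue [N, F, B, O, H]
Visit N; enqueue D → queue [F, B, O, H, D]
Visit F → queue [B, O, H, D]
Visit B → queue [O, H, D]
Visit O → queue [H, D]
Visit H → queue [D]
Visit D → queue []

C, M, L, J, I, G, A, K, E, N, F, B, O, H, D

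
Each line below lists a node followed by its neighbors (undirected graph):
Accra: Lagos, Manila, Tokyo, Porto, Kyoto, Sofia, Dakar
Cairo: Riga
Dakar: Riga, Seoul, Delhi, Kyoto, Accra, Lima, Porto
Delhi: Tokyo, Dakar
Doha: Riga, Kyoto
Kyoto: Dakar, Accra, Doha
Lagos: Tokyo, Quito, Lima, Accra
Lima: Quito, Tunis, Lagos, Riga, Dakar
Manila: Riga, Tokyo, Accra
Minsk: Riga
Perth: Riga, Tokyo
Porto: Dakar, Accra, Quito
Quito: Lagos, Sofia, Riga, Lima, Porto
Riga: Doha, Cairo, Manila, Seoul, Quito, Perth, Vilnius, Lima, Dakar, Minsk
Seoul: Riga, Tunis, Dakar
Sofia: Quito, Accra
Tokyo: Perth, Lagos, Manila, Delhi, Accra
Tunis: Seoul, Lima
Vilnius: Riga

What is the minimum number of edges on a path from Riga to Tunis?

Level 0: Riga
Level 1: Cairo, Dakar, Doha, Lima, Manila, Minsk, Perth, Quito, Seoul, Vilnius
Level 2: Accra, Delhi, Kyoto, Lagos, Porto, Sofia, Tokyo, Tunis
Tunis first appears at level 2.

2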